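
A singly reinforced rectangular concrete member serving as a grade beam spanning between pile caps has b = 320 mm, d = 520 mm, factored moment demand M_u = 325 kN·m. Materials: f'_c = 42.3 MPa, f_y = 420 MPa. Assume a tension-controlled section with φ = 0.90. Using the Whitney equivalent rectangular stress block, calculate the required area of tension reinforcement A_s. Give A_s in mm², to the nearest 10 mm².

A_s ≈ 1760 mm²

M_n = M_u/φ = 325/0.90 = 361.111 kN·m.
With M_n = 0.85 f'_c a b (d − a/2), solve the quadratic for a:
a = d − √(d² − 2M_n/(0.85 f'_c b)) = 520 − √(520² − 2 × 361.111×10⁶/(0.85 × 42.3 × 320)) = 64.34 mm.
A_s = 0.85 f'_c a b / f_y = 0.85 × 42.3 × 64.34 × 320 / 420 = 1762.5 mm².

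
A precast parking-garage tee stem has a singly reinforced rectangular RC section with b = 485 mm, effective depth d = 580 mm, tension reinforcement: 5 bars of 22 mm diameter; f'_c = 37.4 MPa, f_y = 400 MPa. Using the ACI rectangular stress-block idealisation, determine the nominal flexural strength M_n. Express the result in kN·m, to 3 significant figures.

A_s = 5 × 380 = 1900 mm².
T = A_s f_y = 1900 × 400 = 760000 N = 760 kN.
From C = T: a = T/(0.85 f'_c b) = 760000/(0.85 × 37.4 × 485) = 49.29 mm.
M_n = T(d − a/2) = 760 kN × (580 − 24.645) mm = 422.07 kN·m.

M_n ≈ 422 kN·m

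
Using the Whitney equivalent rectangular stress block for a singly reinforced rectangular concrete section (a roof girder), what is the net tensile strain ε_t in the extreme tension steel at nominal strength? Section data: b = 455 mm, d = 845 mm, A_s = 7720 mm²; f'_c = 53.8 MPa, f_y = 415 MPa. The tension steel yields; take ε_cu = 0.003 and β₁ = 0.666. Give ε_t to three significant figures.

ε_t ≈ 0.00796

a = A_s f_y/(0.85 f'_c b) = 153.98 mm.
β₁ = 0.666, so c = a/β₁ = 153.98/0.666 = 231.20 mm.
From the linear strain diagram with ε_cu = 0.003: ε_t = 0.003 (d − c)/c = 0.003 × (845 − 231.20)/231.20 = 0.00796.
Since ε_t ≥ 0.005, the section is tension-controlled.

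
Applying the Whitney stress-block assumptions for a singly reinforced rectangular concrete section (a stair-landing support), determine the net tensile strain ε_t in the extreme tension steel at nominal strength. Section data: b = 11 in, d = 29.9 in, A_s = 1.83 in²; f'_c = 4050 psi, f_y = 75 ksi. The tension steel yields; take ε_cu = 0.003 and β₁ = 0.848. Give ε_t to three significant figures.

ε_t ≈ 0.0180

a = A_s f_y/(0.85 f'_c b) = 3.624 in.
β₁ = 0.848, so c = a/β₁ = 3.624/0.848 = 4.274 in.
From the linear strain diagram with ε_cu = 0.003: ε_t = 0.003 (d − c)/c = 0.003 × (29.9 − 4.274)/4.274 = 0.0180.
Since ε_t ≥ 0.005, the section is tension-controlled.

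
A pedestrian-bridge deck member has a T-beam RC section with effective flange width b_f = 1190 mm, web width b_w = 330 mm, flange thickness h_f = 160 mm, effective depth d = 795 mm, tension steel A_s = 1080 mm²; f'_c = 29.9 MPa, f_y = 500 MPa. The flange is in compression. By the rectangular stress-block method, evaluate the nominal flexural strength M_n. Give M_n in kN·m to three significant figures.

M_n ≈ 424 kN·m

Tension: T = A_s f_y = 1080 × 500 = 540000 N.
Try a within the flange: a = T/(0.85 f'_c b_f) = 540000/(0.85 × 29.9 × 1190) = 17.85 mm.
Since a = 17.85 ≤ h_f = 160 mm, the stress block lies entirely in the flange; analyse as a rectangular beam of width b_f.
M_n = T(d − a/2) = 540000 × (795 − 8.925) = 424.48 × 10⁶ N·mm.
M_n = 424.48 kN·m.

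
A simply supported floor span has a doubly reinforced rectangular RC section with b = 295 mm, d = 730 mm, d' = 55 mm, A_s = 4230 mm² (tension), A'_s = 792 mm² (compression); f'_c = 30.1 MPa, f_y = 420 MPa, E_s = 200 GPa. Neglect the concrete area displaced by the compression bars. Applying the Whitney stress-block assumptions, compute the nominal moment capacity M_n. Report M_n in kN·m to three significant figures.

Assume both tension and compression steel yield.
Net tension couple steel: A_s − A'_s = 3438 mm².
a = (A_s − A'_s) f_y / (0.85 f'_c b) = 1443960/(0.85 × 30.1 × 295) = 191.31 mm.
c = a/β₁ = 191.31/0.835 = 229.11 mm; ε'_s = 0.003(c − d')/c = 0.0023 ≥ f_y/E_s = 0.0021, so compression steel does yield.
M_n = (A_s − A'_s) f_y (d − a/2) + A'_s f_y (d − d') = [1443960 × (730 − 95.655) + 332640 × (730 − 55)] × 10⁻⁶ = 915.97 + 224.53 = 1140.50 kN·m.

M_n ≈ 1140 kN·m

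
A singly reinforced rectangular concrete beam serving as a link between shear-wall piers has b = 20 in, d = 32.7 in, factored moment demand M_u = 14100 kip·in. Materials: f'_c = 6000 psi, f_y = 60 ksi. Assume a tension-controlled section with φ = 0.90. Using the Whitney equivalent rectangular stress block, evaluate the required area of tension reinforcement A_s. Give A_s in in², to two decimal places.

M_n = M_u/φ = 14100/0.90 = 15666.7 kip·in.
From M_n = 0.85 f'_c a b (d − a/2):
a = d − √(d² − 2M_n/(0.85 f'_c b)) = 32.7 − √(32.7² − 2 × 15666.7/(0.85 × 6 × 20)) = 5.094 in.
A_s = 0.85 f'_c a b / f_y = 0.85 × 6 × 5.094 × 20 / 60 = 8.660 in².

A_s ≈ 8.66 in²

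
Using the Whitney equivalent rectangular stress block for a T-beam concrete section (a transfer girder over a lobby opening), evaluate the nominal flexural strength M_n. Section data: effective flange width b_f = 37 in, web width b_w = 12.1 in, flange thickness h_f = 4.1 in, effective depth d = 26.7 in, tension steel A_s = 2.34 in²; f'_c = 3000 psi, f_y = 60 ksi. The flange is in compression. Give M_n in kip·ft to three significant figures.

M_n ≈ 304 kip·ft

Tension: T = A_s f_y = 2.34 × 60 = 140.4 kips.
Try a within the flange: a = T/(0.85 f'_c b_f) = 140.4/(0.85 × 3 × 37) = 1.488 in.
Since a = 1.488 ≤ h_f = 4.1 in, the stress block lies entirely in the flange; analyse as a rectangular beam of width b_f.
M_n = T(d − a/2) = 140.4 × (26.7 − 0.744) = 3644.2 kip·in.
M_n = 3644.2/12 = 303.68 kip·ft.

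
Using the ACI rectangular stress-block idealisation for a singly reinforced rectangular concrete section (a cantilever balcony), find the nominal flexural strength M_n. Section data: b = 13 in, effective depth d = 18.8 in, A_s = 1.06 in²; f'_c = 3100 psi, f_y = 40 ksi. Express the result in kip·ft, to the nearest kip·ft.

M_n ≈ 64 kip·ft

T = A_s f_y = 1.06 × 40 = 42.4 kips.
a = T/(0.85 f'_c b) = 42.4/(0.85 × 3.1 × 13) = 1.238 in.
M_n = T(d − a/2) = 42.4 × (18.8 − 0.619) = 770.9 kip·in = 770.9/12 = 64.24 kip·ft.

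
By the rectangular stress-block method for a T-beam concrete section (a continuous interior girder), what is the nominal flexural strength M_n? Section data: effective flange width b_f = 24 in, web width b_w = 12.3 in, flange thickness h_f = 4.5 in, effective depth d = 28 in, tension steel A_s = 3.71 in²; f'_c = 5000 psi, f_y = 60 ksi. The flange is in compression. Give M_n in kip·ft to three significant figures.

Tension: T = A_s f_y = 3.71 × 60 = 222.6 kips.
Try a within the flange: a = T/(0.85 f'_c b_f) = 222.6/(0.85 × 5 × 24) = 2.182 in.
Since a = 2.182 ≤ h_f = 4.5 in, the stress block lies entirely in the flange; analyse as a rectangular beam of width b_f.
M_n = T(d − a/2) = 222.6 × (28 − 1.091) = 5989.9 kip·in.
M_n = 5989.9/12 = 499.16 kip·ft.

M_n ≈ 499 kip·ft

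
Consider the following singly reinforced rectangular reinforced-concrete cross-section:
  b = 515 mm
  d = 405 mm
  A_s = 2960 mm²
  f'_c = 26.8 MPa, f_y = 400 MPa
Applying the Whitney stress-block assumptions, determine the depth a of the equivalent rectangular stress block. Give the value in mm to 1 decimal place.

T = A_s f_y = 2960 × 400 = 1184000 N = 1184 kN.
Setting C = 0.85 f'_c a b equal to T: a = 1184000/(0.85 × 26.8 × 515) = 100.9 mm.

a ≈ 100.9 mm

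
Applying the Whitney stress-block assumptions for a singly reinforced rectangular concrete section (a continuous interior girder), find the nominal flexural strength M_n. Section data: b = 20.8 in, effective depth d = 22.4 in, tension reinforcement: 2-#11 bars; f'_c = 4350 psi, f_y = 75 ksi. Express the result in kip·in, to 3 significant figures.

A_s = 2 × 1.56 = 3.12 in².
T = A_s f_y = 3.12 × 75 = 234 kips.
a = T/(0.85 f'_c b) = 234/(0.85 × 4.35 × 20.8) = 3.043 in.
M_n = T(d − a/2) = 234 × (22.4 − 1.5215) = 4885.6 kip·in.

M_n ≈ 4890 kip·in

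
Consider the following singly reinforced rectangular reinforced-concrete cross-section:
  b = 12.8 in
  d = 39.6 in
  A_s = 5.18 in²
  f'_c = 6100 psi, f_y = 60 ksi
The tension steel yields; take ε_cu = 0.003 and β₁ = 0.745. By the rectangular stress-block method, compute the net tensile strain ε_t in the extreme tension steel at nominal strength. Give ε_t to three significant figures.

ε_t ≈ 0.0159

a = A_s f_y/(0.85 f'_c b) = 4.683 in.
β₁ = 0.745, so c = a/β₁ = 4.683/0.745 = 6.286 in.
From the linear strain diagram with ε_cu = 0.003: ε_t = 0.003 (d − c)/c = 0.003 × (39.6 − 6.286)/6.286 = 0.0159.
Since ε_t ≥ 0.005, the section is tension-controlled.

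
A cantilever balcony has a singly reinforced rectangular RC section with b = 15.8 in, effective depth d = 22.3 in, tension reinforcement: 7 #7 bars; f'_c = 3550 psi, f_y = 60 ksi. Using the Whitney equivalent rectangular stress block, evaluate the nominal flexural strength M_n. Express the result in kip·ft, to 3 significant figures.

A_s = 7 × 0.6 = 4.2 in².
T = A_s f_y = 4.2 × 60 = 252 kips.
a = T/(0.85 f'_c b) = 252/(0.85 × 3.55 × 15.8) = 5.286 in.
M_n = T(d − a/2) = 252 × (22.3 − 2.643) = 4953.6 kip·in = 4953.6/12 = 412.80 kip·ft.

M_n ≈ 413 kip·ft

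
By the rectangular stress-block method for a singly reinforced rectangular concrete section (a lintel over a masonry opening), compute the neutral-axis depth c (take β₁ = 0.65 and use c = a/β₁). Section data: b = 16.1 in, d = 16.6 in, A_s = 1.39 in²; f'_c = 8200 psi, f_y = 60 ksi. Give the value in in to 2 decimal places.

T = A_s f_y = 1.39 × 60 = 83.4 kips.
a = T/(0.85 f'_c b) = 83.4/(0.85 × 8.2 × 16.1) = 0.7432 in.
With β₁ = 0.65, c = a/β₁ = 0.7432/0.65 = 1.14 in.

c ≈ 1.14 in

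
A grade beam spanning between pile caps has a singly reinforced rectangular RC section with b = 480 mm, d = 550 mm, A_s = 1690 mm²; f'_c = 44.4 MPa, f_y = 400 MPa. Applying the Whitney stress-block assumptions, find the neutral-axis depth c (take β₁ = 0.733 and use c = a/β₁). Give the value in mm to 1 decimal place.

T = A_s f_y = 1690 × 400 = 676000 N = 676 kN.
Setting C = 0.85 f'_c a b equal to T: a = 676000/(0.85 × 44.4 × 480) = 37.317 mm.
With β₁ = 0.733, c = a/β₁ = 37.317/0.733 = 50.9 mm.

c ≈ 50.9 mm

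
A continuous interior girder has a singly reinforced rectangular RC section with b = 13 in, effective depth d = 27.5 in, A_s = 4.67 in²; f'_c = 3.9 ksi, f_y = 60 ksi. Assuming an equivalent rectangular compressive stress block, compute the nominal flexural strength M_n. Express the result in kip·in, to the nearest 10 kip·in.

T = A_s f_y = 4.67 × 60 = 280.2 kips.
a = T/(0.85 f'_c b) = 280.2/(0.85 × 3.9 × 13) = 6.502 in.
M_n = T(d − a/2) = 280.2 × (27.5 − 3.251) = 6794.6 kip·in.

M_n ≈ 6790 kip·in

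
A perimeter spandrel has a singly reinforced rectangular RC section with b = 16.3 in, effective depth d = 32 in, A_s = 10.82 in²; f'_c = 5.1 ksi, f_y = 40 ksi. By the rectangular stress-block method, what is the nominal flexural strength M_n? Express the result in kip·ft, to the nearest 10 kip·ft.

M_n ≈ 1040 kip·ft

T = A_s f_y = 10.82 × 40 = 432.8 kips.
a = T/(0.85 f'_c b) = 432.8/(0.85 × 5.1 × 16.3) = 6.125 in.
M_n = T(d − a/2) = 432.8 × (32 − 3.0625) = 12524.2 kip·in = 12524.2/12 = 1043.68 kip·ft.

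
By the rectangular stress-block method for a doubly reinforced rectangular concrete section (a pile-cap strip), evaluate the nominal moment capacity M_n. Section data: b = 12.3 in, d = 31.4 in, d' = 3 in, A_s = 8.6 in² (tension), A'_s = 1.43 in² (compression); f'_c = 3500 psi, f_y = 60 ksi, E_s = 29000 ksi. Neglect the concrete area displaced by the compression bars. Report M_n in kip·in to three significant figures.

Assume both steels yield.
a = (A_s − A'_s) f_y/(0.85 f'_c b) = (8.6 − 1.43) × 60/(0.85 × 3.5 × 12.3) = 11.757 in.
c = a/β₁ = 11.757/0.85 = 13.832 in; ε'_s = 0.003(c − d')/c = 0.0023 ≥ ε_y = 0.0021, so the compression steel yields.
M_n = (A_s − A'_s) f_y (d − a/2) + A'_s f_y (d − d') = 430.2 × (31.4 − 5.8785) + 85.8 × (31.4 − 3) = 10979.3 + 2436.7 = 13416.0 kip·in.

M_n ≈ 13400 kip·in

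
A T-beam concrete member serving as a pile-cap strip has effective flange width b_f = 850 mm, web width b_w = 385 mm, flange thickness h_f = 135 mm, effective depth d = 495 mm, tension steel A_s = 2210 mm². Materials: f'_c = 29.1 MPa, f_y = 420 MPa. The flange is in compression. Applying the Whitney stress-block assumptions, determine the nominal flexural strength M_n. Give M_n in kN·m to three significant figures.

M_n ≈ 439 kN·m

Tension: T = A_s f_y = 2210 × 420 = 928200 N.
Try a within the flange: a = T/(0.85 f'_c b_f) = 928200/(0.85 × 29.1 × 850) = 44.15 mm.
Since a = 44.15 ≤ h_f = 135 mm, the stress block lies entirely in the flange; analyse as a rectangular beam of width b_f.
M_n = T(d − a/2) = 928200 × (495 − 22.075) = 438.97 × 10⁶ N·mm.
M_n = 438.97 kN·m.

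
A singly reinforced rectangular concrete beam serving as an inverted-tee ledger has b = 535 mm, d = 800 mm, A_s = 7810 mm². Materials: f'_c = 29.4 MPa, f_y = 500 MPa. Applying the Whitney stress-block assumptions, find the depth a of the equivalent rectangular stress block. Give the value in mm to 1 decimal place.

a ≈ 292.1 mm

T = A_s f_y = 7810 × 500 = 3905000 N = 3905 kN.
Setting C = 0.85 f'_c a b equal to T: a = 3905000/(0.85 × 29.4 × 535) = 292.1 mm.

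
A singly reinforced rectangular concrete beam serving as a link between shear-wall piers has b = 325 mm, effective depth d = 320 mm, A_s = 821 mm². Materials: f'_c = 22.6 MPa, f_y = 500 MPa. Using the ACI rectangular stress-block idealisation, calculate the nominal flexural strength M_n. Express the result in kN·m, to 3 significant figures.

M_n ≈ 118 kN·m

T = A_s f_y = 821 × 500 = 410500 N = 410.5 kN.
From C = T: a = T/(0.85 f'_c b) = 410500/(0.85 × 22.6 × 325) = 65.75 mm.
M_n = T(d − a/2) = 410.5 kN × (320 − 32.875) mm = 117.86 kN·m.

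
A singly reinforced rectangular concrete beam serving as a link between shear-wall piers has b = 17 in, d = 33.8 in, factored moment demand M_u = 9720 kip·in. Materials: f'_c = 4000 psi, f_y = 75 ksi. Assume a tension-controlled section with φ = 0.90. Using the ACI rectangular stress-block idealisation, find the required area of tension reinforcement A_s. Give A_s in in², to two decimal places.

M_n = M_u/φ = 9720/0.90 = 10800 kip·in.
From M_n = 0.85 f'_c a b (d − a/2):
a = d − √(d² − 2M_n/(0.85 f'_c b)) = 33.8 − √(33.8² − 2 × 10800/(0.85 × 4 × 17)) = 6.074 in.
A_s = 0.85 f'_c a b / f_y = 0.85 × 4 × 6.074 × 17 / 75 = 4.681 in².

A_s ≈ 4.68 in²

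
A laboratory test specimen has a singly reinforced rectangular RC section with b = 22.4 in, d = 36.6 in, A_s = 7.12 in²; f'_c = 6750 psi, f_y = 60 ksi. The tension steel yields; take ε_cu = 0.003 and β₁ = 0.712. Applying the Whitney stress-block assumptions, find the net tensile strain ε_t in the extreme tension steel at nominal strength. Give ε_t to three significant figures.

ε_t ≈ 0.0205

a = A_s f_y/(0.85 f'_c b) = 3.324 in.
β₁ = 0.712, so c = a/β₁ = 3.324/0.712 = 4.669 in.
From the linear strain diagram with ε_cu = 0.003: ε_t = 0.003 (d − c)/c = 0.003 × (36.6 − 4.669)/4.669 = 0.0205.
Since ε_t ≥ 0.005, the section is tension-controlled.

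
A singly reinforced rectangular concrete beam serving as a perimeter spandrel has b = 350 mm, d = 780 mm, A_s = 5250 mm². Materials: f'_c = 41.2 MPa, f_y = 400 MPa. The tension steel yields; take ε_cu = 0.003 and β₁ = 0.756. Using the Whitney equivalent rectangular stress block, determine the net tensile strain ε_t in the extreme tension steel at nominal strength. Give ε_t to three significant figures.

a = A_s f_y/(0.85 f'_c b) = 171.33 mm.
β₁ = 0.756, so c = a/β₁ = 171.33/0.756 = 226.63 mm.
From the linear strain diagram with ε_cu = 0.003: ε_t = 0.003 (d − c)/c = 0.003 × (780 − 226.63)/226.63 = 0.00733.
Since ε_t ≥ 0.005, the section is tension-controlled.

ε_t ≈ 0.00733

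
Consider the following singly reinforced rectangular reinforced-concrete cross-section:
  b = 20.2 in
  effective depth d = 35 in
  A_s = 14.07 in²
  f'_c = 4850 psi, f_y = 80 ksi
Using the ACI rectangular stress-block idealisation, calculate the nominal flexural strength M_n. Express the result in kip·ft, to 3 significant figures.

M_n ≈ 2650 kip·ft

T = A_s f_y = 14.07 × 80 = 1125.6 kips.
a = T/(0.85 f'_c b) = 1125.6/(0.85 × 4.85 × 20.2) = 13.517 in.
M_n = T(d − a/2) = 1125.6 × (35 − 6.7585) = 31788.6 kip·in = 31788.6/12 = 2649.05 kip·ft.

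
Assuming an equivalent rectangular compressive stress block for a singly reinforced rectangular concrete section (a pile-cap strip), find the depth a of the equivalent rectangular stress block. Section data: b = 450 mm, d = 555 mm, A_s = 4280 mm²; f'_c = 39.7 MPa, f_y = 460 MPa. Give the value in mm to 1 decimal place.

T = A_s f_y = 4280 × 460 = 1968800 N = 1968.8 kN.
Setting C = 0.85 f'_c a b equal to T: a = 1968800/(0.85 × 39.7 × 450) = 129.7 mm.

a ≈ 129.7 mm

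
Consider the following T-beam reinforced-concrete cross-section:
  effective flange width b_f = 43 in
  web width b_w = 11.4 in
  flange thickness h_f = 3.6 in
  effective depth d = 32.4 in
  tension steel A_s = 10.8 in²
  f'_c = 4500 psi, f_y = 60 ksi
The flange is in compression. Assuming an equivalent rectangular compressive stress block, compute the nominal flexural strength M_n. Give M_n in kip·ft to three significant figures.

M_n ≈ 1640 kip·ft

Tension: T = A_s f_y = 10.8 × 60 = 648 kips.
Try a within the flange: a = T/(0.85 f'_c b_f) = 648/(0.85 × 4.5 × 43) = 3.940 in.
a = 3.940 > h_f = 3.6 in: the block extends into the web. Split into flange-overhang and web parts.
C_f = 0.85 f'_c (b_f − b_w) h_f = 0.85 × 4.5 × (43 − 11.4) × 3.6 = 435.1 kips.
Remaining web compression depth: a_w = (T − C_f)/(0.85 f'_c b_w) = (648 − 435.1)/(0.85 × 4.5 × 11.4) = 4.882 in.
M_n = C_f(d − h_f/2) + (T − C_f)(d − a_w/2) = 435.1 × (32.4 − 1.8) + 212.9 × (32.4 − 2.441) = 13314.1 + 6378.3 = 19692.4 kip·in.
M_n = 19692.4/12 = 1641.03 kip·ft.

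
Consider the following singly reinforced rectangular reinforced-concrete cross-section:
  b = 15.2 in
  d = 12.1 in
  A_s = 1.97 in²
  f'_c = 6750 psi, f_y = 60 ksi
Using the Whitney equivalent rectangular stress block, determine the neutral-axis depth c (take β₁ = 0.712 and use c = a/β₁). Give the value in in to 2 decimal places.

c ≈ 1.90 in

T = A_s f_y = 1.97 × 60 = 118.2 kips.
a = T/(0.85 f'_c b) = 118.2/(0.85 × 6.75 × 15.2) = 1.3553 in.
With β₁ = 0.712, c = a/β₁ = 1.3553/0.712 = 1.90 in.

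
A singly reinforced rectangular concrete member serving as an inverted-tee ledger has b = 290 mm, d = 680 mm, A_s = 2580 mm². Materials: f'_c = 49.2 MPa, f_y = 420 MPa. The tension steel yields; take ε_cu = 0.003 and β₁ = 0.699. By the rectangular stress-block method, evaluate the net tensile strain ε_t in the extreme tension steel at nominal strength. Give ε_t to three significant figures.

ε_t ≈ 0.0130

a = A_s f_y/(0.85 f'_c b) = 89.35 mm.
β₁ = 0.699, so c = a/β₁ = 89.35/0.699 = 127.83 mm.
From the linear strain diagram with ε_cu = 0.003: ε_t = 0.003 (d − c)/c = 0.003 × (680 − 127.83)/127.83 = 0.0130.
Since ε_t ≥ 0.005, the section is tension-controlled.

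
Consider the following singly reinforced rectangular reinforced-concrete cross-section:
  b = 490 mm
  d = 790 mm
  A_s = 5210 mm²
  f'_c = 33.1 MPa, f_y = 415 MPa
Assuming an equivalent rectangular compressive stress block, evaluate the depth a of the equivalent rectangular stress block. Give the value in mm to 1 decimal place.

a ≈ 156.8 mm

T = A_s f_y = 5210 × 415 = 2162150 N = 2162.15 kN.
Setting C = 0.85 f'_c a b equal to T: a = 2162150/(0.85 × 33.1 × 490) = 156.8 mm.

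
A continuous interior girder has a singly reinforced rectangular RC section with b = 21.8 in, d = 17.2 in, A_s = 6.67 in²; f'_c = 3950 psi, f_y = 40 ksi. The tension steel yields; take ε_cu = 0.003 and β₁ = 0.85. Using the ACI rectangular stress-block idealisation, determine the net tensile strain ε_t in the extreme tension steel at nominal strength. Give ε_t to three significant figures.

ε_t ≈ 0.00903

a = A_s f_y/(0.85 f'_c b) = 3.645 in.
β₁ = 0.85, so c = a/β₁ = 3.645/0.85 = 4.288 in.
From the linear strain diagram with ε_cu = 0.003: ε_t = 0.003 (d − c)/c = 0.003 × (17.2 − 4.288)/4.288 = 0.00903.
Since ε_t ≥ 0.005, the section is tension-controlled.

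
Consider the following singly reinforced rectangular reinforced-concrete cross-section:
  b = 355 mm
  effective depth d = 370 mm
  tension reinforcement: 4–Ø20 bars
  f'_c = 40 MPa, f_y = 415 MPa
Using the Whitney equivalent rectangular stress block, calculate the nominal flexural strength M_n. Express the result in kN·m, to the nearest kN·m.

M_n ≈ 182 kN·m

A_s = 4 × 314 = 1256 mm².
T = A_s f_y = 1256 × 415 = 521240 N = 521.24 kN.
From C = T: a = T/(0.85 f'_c b) = 521240/(0.85 × 40 × 355) = 43.18 mm.
M_n = T(d − a/2) = 521.24 kN × (370 − 21.59) mm = 181.61 kN·m.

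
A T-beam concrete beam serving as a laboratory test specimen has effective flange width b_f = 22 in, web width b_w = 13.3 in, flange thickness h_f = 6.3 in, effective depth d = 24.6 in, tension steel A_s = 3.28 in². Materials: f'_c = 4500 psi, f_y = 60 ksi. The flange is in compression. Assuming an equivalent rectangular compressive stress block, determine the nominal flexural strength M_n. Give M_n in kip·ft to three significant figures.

M_n ≈ 384 kip·ft

Tension: T = A_s f_y = 3.28 × 60 = 196.8 kips.
Try a within the flange: a = T/(0.85 f'_c b_f) = 196.8/(0.85 × 4.5 × 22) = 2.339 in.
Since a = 2.339 ≤ h_f = 6.3 in, the stress block lies entirely in the flange; analyse as a rectangular beam of width b_f.
M_n = T(d − a/2) = 196.8 × (24.6 − 1.1695) = 4611.1 kip·in.
M_n = 4611.1/12 = 384.26 kip·ft.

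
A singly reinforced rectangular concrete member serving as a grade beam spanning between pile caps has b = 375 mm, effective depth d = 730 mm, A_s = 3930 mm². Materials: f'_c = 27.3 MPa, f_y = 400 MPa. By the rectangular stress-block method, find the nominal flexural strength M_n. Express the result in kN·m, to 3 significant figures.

T = A_s f_y = 3930 × 400 = 1572000 N = 1572 kN.
From C = T: a = T/(0.85 f'_c b) = 1572000/(0.85 × 27.3 × 375) = 180.65 mm.
M_n = T(d − a/2) = 1572 kN × (730 − 90.325) mm = 1005.57 kN·m.

M_n ≈ 1010 kN·m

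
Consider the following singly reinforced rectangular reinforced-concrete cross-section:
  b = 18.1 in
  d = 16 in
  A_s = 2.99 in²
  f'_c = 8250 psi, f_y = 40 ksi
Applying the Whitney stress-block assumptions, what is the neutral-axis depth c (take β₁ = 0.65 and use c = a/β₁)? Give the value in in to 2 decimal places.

T = A_s f_y = 2.99 × 40 = 119.6 kips.
a = T/(0.85 f'_c b) = 119.6/(0.85 × 8.25 × 18.1) = 0.9423 in.
With β₁ = 0.65, c = a/β₁ = 0.9423/0.65 = 1.45 in.

c ≈ 1.45 in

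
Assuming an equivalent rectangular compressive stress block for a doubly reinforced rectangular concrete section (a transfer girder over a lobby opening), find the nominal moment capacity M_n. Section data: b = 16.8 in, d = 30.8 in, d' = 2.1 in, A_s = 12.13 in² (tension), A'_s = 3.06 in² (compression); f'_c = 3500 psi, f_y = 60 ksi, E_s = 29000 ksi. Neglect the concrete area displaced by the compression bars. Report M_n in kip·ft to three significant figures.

Assume both steels yield.
a = (A_s − A'_s) f_y/(0.85 f'_c b) = (12.13 − 3.06) × 60/(0.85 × 3.5 × 16.8) = 10.888 in.
c = a/β₁ = 10.888/0.85 = 12.809 in; ε'_s = 0.003(c − d')/c = 0.0025 ≥ ε_y = 0.0021, so the compression steel yields.
M_n = (A_s − A'_s) f_y (d − a/2) + A'_s f_y (d − d') = 544.2 × (30.8 − 5.444) + 183.6 × (30.8 − 2.1) = 13798.7 + 5269.3 = 19068.0 kip·in = 19068.0/12 = 1589.00 kip·ft.

M_n ≈ 1590 kip·ft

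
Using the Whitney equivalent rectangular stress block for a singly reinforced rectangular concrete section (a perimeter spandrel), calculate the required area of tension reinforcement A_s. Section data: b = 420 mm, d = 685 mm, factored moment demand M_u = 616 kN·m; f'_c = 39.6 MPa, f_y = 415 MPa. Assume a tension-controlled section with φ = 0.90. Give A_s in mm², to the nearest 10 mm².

M_n = M_u/φ = 616/0.90 = 684.444 kN·m.
With M_n = 0.85 f'_c a b (d − a/2), solve the quadratic for a:
a = d − √(d² − 2M_n/(0.85 f'_c b)) = 685 − √(685² − 2 × 684.444×10⁶/(0.85 × 39.6 × 420)) = 74.76 mm.
A_s = 0.85 f'_c a b / f_y = 0.85 × 39.6 × 74.76 × 420 / 415 = 2546.7 mm².

A_s ≈ 2550 mm²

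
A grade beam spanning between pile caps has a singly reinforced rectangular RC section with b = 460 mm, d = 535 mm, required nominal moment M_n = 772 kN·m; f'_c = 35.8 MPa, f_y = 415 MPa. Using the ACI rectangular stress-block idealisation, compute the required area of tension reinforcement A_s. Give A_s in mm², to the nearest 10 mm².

A_s ≈ 3900 mm²

With M_n = 0.85 f'_c a b (d − a/2), solve the quadratic for a:
a = d − √(d² − 2M_n/(0.85 f'_c b)) = 535 − √(535² − 2 × 772×10⁶/(0.85 × 35.8 × 460)) = 115.57 mm.
A_s = 0.85 f'_c a b / f_y = 0.85 × 35.8 × 115.57 × 460 / 415 = 3898.1 mm².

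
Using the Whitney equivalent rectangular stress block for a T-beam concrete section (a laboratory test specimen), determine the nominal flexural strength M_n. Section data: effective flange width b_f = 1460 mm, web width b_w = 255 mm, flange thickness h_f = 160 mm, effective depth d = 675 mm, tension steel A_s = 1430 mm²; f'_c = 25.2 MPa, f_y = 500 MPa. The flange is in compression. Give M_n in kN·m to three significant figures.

M_n ≈ 474 kN·m

Tension: T = A_s f_y = 1430 × 500 = 715000 N.
Try a within the flange: a = T/(0.85 f'_c b_f) = 715000/(0.85 × 25.2 × 1460) = 22.86 mm.
Since a = 22.86 ≤ h_f = 160 mm, the stress block lies entirely in the flange; analyse as a rectangular beam of width b_f.
M_n = T(d − a/2) = 715000 × (675 − 11.43) = 474.45 × 10⁶ N·mm.
M_n = 474.45 kN·m.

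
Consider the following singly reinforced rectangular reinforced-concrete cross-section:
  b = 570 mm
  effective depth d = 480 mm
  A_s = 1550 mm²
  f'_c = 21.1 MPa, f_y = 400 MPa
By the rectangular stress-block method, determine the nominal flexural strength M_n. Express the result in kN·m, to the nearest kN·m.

M_n ≈ 279 kN·m

T = A_s f_y = 1550 × 400 = 620000 N = 620 kN.
From C = T: a = T/(0.85 f'_c b) = 620000/(0.85 × 21.1 × 570) = 60.65 mm.
M_n = T(d − a/2) = 620 kN × (480 − 30.325) mm = 278.80 kN·m.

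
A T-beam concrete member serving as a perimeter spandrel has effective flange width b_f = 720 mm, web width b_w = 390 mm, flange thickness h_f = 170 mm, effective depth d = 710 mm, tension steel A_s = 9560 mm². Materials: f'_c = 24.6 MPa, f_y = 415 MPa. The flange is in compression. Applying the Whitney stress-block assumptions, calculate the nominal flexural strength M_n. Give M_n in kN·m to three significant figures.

M_n ≈ 2240 kN·m

Tension: T = A_s f_y = 9560 × 415 = 3967400 N.
Try a within the flange: a = T/(0.85 f'_c b_f) = 3967400/(0.85 × 24.6 × 720) = 263.52 mm.
a = 263.52 > h_f = 170 mm: the block extends into the web. Split into flange-overhang and web parts.
C_f = 0.85 f'_c (b_f − b_w) h_f = 0.85 × 24.6 × (720 − 390) × 170 = 1173051 N.
Remaining web compression depth: a_w = (T − C_f)/(0.85 f'_c b_w) = (3967400 − 1173051)/(0.85 × 24.6 × 390) = 342.66 mm.
M_n = C_f(d − h_f/2) + (T − C_f)(d − a_w/2) = 1173051 × (710 − 85) + 2794349 × (710 − 171.33) = 733.16 + 1505.23 = 2238.39 × 10⁶ N·mm.
M_n = 2238.39 kN·m.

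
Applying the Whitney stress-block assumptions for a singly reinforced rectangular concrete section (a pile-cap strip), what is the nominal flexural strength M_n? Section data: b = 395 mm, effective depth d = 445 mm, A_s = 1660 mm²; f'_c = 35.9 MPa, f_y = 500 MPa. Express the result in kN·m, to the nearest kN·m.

M_n ≈ 341 kN·m

T = A_s f_y = 1660 × 500 = 830000 N = 830 kN.
From C = T: a = T/(0.85 f'_c b) = 830000/(0.85 × 35.9 × 395) = 68.86 mm.
M_n = T(d − a/2) = 830 kN × (445 − 34.43) mm = 340.77 kN·m.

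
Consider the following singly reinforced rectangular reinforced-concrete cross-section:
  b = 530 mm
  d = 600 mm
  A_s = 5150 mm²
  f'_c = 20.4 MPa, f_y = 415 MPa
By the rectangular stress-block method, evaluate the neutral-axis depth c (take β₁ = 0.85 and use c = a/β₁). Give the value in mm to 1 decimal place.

T = A_s f_y = 5150 × 415 = 2137250 N = 2137.25 kN.
Setting C = 0.85 f'_c a b equal to T: a = 2137250/(0.85 × 20.4 × 530) = 232.558 mm.
With β₁ = 0.85, c = a/β₁ = 232.558/0.85 = 273.6 mm.

c ≈ 273.6 mm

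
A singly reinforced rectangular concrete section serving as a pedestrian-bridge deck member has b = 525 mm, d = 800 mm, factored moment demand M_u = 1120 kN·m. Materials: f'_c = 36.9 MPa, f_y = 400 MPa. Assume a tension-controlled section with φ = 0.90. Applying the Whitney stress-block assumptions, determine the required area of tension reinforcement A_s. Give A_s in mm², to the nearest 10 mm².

A_s ≈ 4150 mm²

M_n = M_u/φ = 1120/0.90 = 1244.44 kN·m.
With M_n = 0.85 f'_c a b (d − a/2), solve the quadratic for a:
a = d − √(d² − 2M_n/(0.85 f'_c b)) = 800 − √(800² − 2 × 1244.44×10⁶/(0.85 × 36.9 × 525)) = 100.82 mm.
A_s = 0.85 f'_c a b / f_y = 0.85 × 36.9 × 100.82 × 525 / 400 = 4150.4 mm².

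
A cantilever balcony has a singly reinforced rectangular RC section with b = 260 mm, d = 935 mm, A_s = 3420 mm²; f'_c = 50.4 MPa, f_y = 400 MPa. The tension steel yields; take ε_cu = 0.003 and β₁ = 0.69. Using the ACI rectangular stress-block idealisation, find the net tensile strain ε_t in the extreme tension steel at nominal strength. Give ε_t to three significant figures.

ε_t ≈ 0.0128

a = A_s f_y/(0.85 f'_c b) = 122.82 mm.
β₁ = 0.69, so c = a/β₁ = 122.82/0.69 = 178.00 mm.
From the linear strain diagram with ε_cu = 0.003: ε_t = 0.003 (d − c)/c = 0.003 × (935 − 178.00)/178.00 = 0.0128.
Since ε_t ≥ 0.005, the section is tension-controlled.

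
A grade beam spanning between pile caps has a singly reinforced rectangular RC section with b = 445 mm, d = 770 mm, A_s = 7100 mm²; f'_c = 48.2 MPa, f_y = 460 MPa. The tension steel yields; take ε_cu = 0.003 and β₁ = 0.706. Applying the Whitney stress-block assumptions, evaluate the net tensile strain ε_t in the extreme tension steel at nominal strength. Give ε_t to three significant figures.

a = A_s f_y/(0.85 f'_c b) = 179.14 mm.
β₁ = 0.706, so c = a/β₁ = 179.14/0.706 = 253.74 mm.
From the linear strain diagram with ε_cu = 0.003: ε_t = 0.003 (d − c)/c = 0.003 × (770 − 253.74)/253.74 = 0.00610.
Since ε_t ≥ 0.005, the section is tension-controlled.

ε_t ≈ 0.00610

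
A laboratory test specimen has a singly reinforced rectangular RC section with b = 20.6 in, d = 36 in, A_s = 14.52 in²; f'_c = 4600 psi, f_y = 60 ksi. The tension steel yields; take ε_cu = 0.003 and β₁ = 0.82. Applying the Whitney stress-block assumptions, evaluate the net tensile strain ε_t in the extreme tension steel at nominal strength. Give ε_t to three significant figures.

a = A_s f_y/(0.85 f'_c b) = 10.816 in.
β₁ = 0.82, so c = a/β₁ = 10.816/0.82 = 13.190 in.
From the linear strain diagram with ε_cu = 0.003: ε_t = 0.003 (d − c)/c = 0.003 × (36 − 13.190)/13.190 = 0.00519.
Since ε_t ≥ 0.005, the section is tension-controlled.

ε_t ≈ 0.00519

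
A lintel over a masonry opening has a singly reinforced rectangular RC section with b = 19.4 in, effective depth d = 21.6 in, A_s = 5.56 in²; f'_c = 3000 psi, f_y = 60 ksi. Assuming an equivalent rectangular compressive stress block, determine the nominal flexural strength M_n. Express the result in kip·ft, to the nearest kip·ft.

M_n ≈ 507 kip·ft

T = A_s f_y = 5.56 × 60 = 333.6 kips.
a = T/(0.85 f'_c b) = 333.6/(0.85 × 3 × 19.4) = 6.743 in.
M_n = T(d − a/2) = 333.6 × (21.6 − 3.3715) = 6081.0 kip·in = 6081.0/12 = 506.75 kip·ft.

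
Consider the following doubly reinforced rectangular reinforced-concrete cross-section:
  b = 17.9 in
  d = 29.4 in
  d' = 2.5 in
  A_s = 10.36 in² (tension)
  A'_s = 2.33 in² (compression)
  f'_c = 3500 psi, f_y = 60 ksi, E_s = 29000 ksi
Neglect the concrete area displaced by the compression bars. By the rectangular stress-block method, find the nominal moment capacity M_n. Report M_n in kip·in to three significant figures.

M_n ≈ 15700 kip·in

Assume both steels yield.
a = (A_s − A'_s) f_y/(0.85 f'_c b) = (10.36 − 2.33) × 60/(0.85 × 3.5 × 17.9) = 9.047 in.
c = a/β₁ = 9.047/0.85 = 10.644 in; ε'_s = 0.003(c − d')/c = 0.0023 ≥ ε_y = 0.0021, so the compression steel yields.
M_n = (A_s − A'_s) f_y (d − a/2) + A'_s f_y (d − d') = 481.8 × (29.4 − 4.5235) + 139.8 × (29.4 − 2.5) = 11985.5 + 3760.6 = 15746.1 kip·in.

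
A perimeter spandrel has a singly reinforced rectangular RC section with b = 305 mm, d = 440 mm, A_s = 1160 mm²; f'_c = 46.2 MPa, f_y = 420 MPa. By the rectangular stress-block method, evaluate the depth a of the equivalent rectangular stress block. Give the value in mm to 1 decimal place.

a ≈ 40.7 mm

T = A_s f_y = 1160 × 420 = 487200 N = 487.2 kN.
Setting C = 0.85 f'_c a b equal to T: a = 487200/(0.85 × 46.2 × 305) = 40.7 mm.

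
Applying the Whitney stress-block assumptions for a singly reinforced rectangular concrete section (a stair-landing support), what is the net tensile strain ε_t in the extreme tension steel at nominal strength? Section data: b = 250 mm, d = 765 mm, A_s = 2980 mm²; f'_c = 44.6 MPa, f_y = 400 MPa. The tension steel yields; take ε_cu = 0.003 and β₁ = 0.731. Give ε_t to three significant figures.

ε_t ≈ 0.0103

a = A_s f_y/(0.85 f'_c b) = 125.77 mm.
β₁ = 0.731, so c = a/β₁ = 125.77/0.731 = 172.05 mm.
From the linear strain diagram with ε_cu = 0.003: ε_t = 0.003 (d − c)/c = 0.003 × (765 − 172.05)/172.05 = 0.0103.
Since ε_t ≥ 0.005, the section is tension-controlled.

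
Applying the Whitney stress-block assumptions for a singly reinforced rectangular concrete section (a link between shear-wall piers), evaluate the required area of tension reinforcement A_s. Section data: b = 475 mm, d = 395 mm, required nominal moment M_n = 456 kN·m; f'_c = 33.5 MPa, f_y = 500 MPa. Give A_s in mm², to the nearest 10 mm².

A_s ≈ 2630 mm²

With M_n = 0.85 f'_c a b (d − a/2), solve the quadratic for a:
a = d − √(d² − 2M_n/(0.85 f'_c b)) = 395 − √(395² − 2 × 456×10⁶/(0.85 × 33.5 × 475)) = 97.35 mm.
A_s = 0.85 f'_c a b / f_y = 0.85 × 33.5 × 97.35 × 475 / 500 = 2633.4 mm².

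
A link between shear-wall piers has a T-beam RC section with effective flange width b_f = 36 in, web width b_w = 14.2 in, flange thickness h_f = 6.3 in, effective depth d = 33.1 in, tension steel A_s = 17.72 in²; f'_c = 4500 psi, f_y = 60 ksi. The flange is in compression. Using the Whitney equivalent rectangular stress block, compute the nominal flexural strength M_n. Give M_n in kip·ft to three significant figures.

Tension: T = A_s f_y = 17.72 × 60 = 1063.2 kips.
Try a within the flange: a = T/(0.85 f'_c b_f) = 1063.2/(0.85 × 4.5 × 36) = 7.721 in.
a = 7.721 > h_f = 6.3 in: the block extends into the web. Split into flange-overhang and web parts.
C_f = 0.85 f'_c (b_f − b_w) h_f = 0.85 × 4.5 × (36 − 14.2) × 6.3 = 525.3 kips.
Remaining web compression depth: a_w = (T − C_f)/(0.85 f'_c b_w) = (1063.2 − 525.3)/(0.85 × 4.5 × 14.2) = 9.903 in.
M_n = C_f(d − h_f/2) + (T − C_f)(d − a_w/2) = 525.3 × (33.1 − 3.15) + 537.9 × (33.1 − 4.9515) = 15732.7 + 15141.1 = 30873.8 kip·in.
M_n = 30873.8/12 = 2572.82 kip·ft.

M_n ≈ 2570 kip·ft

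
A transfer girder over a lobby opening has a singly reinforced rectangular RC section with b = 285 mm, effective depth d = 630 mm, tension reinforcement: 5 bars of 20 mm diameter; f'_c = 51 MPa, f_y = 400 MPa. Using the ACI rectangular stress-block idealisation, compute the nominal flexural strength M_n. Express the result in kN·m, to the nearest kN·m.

M_n ≈ 380 kN·m

A_s = 5 × 314 = 1570 mm².
T = A_s f_y = 1570 × 400 = 628000 N = 628 kN.
From C = T: a = T/(0.85 f'_c b) = 628000/(0.85 × 51 × 285) = 50.83 mm.
M_n = T(d − a/2) = 628 kN × (630 − 25.415) mm = 379.68 kN·m.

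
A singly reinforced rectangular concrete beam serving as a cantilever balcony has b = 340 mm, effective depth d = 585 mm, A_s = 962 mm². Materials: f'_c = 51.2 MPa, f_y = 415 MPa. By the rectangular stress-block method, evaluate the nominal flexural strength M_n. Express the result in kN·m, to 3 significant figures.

M_n ≈ 228 kN·m

T = A_s f_y = 962 × 415 = 399230 N = 399.23 kN.
From C = T: a = T/(0.85 f'_c b) = 399230/(0.85 × 51.2 × 340) = 26.98 mm.
M_n = T(d − a/2) = 399.23 kN × (585 − 13.49) mm = 228.16 kN·m.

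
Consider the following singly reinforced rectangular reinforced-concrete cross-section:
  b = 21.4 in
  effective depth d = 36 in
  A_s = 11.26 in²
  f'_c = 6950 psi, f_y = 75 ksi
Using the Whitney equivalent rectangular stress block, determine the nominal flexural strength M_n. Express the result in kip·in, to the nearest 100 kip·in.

M_n ≈ 27600 kip·in

T = A_s f_y = 11.26 × 75 = 844.5 kips.
a = T/(0.85 f'_c b) = 844.5/(0.85 × 6.95 × 21.4) = 6.680 in.
M_n = T(d − a/2) = 844.5 × (36 − 3.34) = 27581.4 kip·in.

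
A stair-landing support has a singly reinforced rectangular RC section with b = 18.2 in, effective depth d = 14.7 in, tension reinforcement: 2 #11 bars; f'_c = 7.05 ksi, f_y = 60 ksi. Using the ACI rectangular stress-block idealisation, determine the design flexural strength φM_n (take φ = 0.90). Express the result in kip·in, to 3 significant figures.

φM_n ≈ 2330 kip·in

A_s = 2 × 1.56 = 3.12 in².
T = A_s f_y = 3.12 × 60 = 187.2 kips.
a = T/(0.85 f'_c b) = 187.2/(0.85 × 7.05 × 18.2) = 1.716 in.
M_n = T(d − a/2) = 187.2 × (14.7 − 0.858) = 2591.2 kip·in.
φM_n = 0.90 × 2591.2 = 2332.1 kip·in.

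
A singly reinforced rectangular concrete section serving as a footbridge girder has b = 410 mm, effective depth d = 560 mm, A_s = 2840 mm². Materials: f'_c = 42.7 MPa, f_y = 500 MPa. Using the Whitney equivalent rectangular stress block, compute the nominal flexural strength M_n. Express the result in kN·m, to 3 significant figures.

T = A_s f_y = 2840 × 500 = 1420000 N = 1420 kN.
From C = T: a = T/(0.85 f'_c b) = 1420000/(0.85 × 42.7 × 410) = 95.42 mm.
M_n = T(d − a/2) = 1420 kN × (560 − 47.71) mm = 727.45 kN·m.

M_n ≈ 727 kN·m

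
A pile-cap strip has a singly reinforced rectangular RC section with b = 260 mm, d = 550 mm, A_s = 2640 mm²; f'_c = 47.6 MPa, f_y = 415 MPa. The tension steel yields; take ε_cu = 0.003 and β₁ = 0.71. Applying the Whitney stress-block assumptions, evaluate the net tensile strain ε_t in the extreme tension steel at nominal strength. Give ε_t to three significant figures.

a = A_s f_y/(0.85 f'_c b) = 104.15 mm.
β₁ = 0.71, so c = a/β₁ = 104.15/0.71 = 146.69 mm.
From the linear strain diagram with ε_cu = 0.003: ε_t = 0.003 (d − c)/c = 0.003 × (550 − 146.69)/146.69 = 0.00825.
Since ε_t ≥ 0.005, the section is tension-controlled.

ε_t ≈ 0.00825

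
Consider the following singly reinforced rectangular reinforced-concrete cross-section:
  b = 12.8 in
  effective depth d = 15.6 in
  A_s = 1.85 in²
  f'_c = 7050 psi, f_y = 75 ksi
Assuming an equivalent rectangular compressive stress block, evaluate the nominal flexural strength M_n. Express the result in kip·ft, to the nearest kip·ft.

T = A_s f_y = 1.85 × 75 = 138.75 kips.
a = T/(0.85 f'_c b) = 138.75/(0.85 × 7.05 × 12.8) = 1.809 in.
M_n = T(d − a/2) = 138.75 × (15.6 − 0.9045) = 2039.0 kip·in = 2039.0/12 = 169.92 kip·ft.

M_n ≈ 170 kip·ft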